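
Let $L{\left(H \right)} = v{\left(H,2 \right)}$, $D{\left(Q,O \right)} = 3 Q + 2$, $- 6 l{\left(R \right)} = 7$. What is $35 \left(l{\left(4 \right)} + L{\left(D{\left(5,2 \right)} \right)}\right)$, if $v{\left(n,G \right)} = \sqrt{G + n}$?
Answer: $- \frac{245}{6} + 35 \sqrt{19} \approx 111.73$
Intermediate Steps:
$l{\left(R \right)} = - \frac{7}{6}$ ($l{\left(R \right)} = \left(- \frac{1}{6}\right) 7 = - \frac{7}{6}$)
$D{\left(Q,O \right)} = 2 + 3 Q$
$L{\left(H \right)} = \sqrt{2 + H}$
$35 \left(l{\left(4 \right)} + L{\left(D{\left(5,2 \right)} \right)}\right) = 35 \left(- \frac{7}{6} + \sqrt{2 + \left(2 + 3 \cdot 5\right)}\right) = 35 \left(- \frac{7}{6} + \sqrt{2 + \left(2 + 15\right)}\right) = 35 \left(- \frac{7}{6} + \sqrt{2 + 17}\right) = 35 \left(- \frac{7}{6} + \sqrt{19}\right) = - \frac{245}{6} + 35 \sqrt{19}$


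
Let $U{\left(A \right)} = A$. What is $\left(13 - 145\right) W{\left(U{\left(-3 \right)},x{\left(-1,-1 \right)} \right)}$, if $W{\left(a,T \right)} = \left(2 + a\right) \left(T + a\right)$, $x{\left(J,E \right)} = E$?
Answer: $-528$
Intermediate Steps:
$\left(13 - 145\right) W{\left(U{\left(-3 \right)},x{\left(-1,-1 \right)} \right)} = \left(13 - 145\right) \left(\left(-3\right)^{2} + 2 \left(-1\right) + 2 \left(-3\right) - -3\right) = - 132 \left(9 - 2 - 6 + 3\right) = \left(-132\right) 4 = -528$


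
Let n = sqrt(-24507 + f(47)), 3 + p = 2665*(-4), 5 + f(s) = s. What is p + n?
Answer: -10663 + I*sqrt(24465) ≈ -10663.0 + 156.41*I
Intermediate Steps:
f(s) = -5 + s
p = -10663 (p = -3 + 2665*(-4) = -3 - 10660 = -10663)
n = I*sqrt(24465) (n = sqrt(-24507 + (-5 + 47)) = sqrt(-24507 + 42) = sqrt(-24465) = I*sqrt(24465) ≈ 156.41*I)
p + n = -10663 + I*sqrt(24465)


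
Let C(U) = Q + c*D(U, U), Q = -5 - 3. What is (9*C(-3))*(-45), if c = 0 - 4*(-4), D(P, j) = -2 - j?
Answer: -3240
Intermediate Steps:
Q = -8
c = 16 (c = 0 + 16 = 16)
C(U) = -40 - 16*U (C(U) = -8 + 16*(-2 - U) = -8 + (-32 - 16*U) = -40 - 16*U)
(9*C(-3))*(-45) = (9*(-40 - 16*(-3)))*(-45) = (9*(-40 + 48))*(-45) = (9*8)*(-45) = 72*(-45) = -3240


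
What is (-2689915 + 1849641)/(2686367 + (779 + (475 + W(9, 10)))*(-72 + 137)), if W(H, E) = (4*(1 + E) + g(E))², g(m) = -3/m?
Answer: -16805480/57840137 ≈ -0.29055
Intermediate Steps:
W(H, E) = (4 - 3/E + 4*E)² (W(H, E) = (4*(1 + E) - 3/E)² = ((4 + 4*E) - 3/E)² = (4 - 3/E + 4*E)²)
(-2689915 + 1849641)/(2686367 + (779 + (475 + W(9, 10)))*(-72 + 137)) = (-2689915 + 1849641)/(2686367 + (779 + (475 + (-3 + 4*10*(1 + 10))²/10²))*(-72 + 137)) = -840274/(2686367 + (779 + (475 + (-3 + 4*10*11)²/100))*65) = -840274/(2686367 + (779 + (475 + (-3 + 440)²/100))*65) = -840274/(2686367 + (779 + (475 + (1/100)*437²))*65) = -840274/(2686367 + (779 + (475 + (1/100)*190969))*65) = -840274/(2686367 + (779 + (475 + 190969/100))*65) = -840274/(2686367 + (779 + 238469/100)*65) = -840274/(2686367 + (316369/100)*65) = -840274/(2686367 + 4112797/20) = -840274/57840137/20 = -840274*20/57840137 = -16805480/57840137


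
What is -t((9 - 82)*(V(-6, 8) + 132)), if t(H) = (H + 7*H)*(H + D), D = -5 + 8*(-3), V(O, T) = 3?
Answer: -779254560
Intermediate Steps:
D = -29 (D = -5 - 24 = -29)
t(H) = 8*H*(-29 + H) (t(H) = (H + 7*H)*(H - 29) = (8*H)*(-29 + H) = 8*H*(-29 + H))
-t((9 - 82)*(V(-6, 8) + 132)) = -8*(9 - 82)*(3 + 132)*(-29 + (9 - 82)*(3 + 132)) = -8*(-73*135)*(-29 - 73*135) = -8*(-9855)*(-29 - 9855) = -8*(-9855)*(-9884) = -1*779254560 = -779254560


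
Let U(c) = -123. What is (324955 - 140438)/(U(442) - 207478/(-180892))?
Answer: -16688824582/11021119 ≈ -1514.3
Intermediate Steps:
(324955 - 140438)/(U(442) - 207478/(-180892)) = (324955 - 140438)/(-123 - 207478/(-180892)) = 184517/(-123 - 207478*(-1/180892)) = 184517/(-123 + 103739/90446) = 184517/(-11021119/90446) = 184517*(-90446/11021119) = -16688824582/11021119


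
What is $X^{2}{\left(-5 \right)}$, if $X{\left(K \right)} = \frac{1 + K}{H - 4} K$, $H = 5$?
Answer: $400$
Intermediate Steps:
$X{\left(K \right)} = K \left(1 + K\right)$ ($X{\left(K \right)} = \frac{1 + K}{5 - 4} K = \frac{1 + K}{1} K = \left(1 + K\right) 1 K = \left(1 + K\right) K = K \left(1 + K\right)$)
$X^{2}{\left(-5 \right)} = \left(- 5 \left(1 - 5\right)\right)^{2} = \left(\left(-5\right) \left(-4\right)\right)^{2} = 20^{2} = 400$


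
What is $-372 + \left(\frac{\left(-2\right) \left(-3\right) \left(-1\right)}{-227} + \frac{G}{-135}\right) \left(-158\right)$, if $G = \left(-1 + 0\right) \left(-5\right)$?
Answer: $- \frac{2269718}{6129} \approx -370.32$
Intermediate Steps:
$G = 5$ ($G = \left(-1\right) \left(-5\right) = 5$)
$-372 + \left(\frac{\left(-2\right) \left(-3\right) \left(-1\right)}{-227} + \frac{G}{-135}\right) \left(-158\right) = -372 + \left(\frac{\left(-2\right) \left(-3\right) \left(-1\right)}{-227} + \frac{5}{-135}\right) \left(-158\right) = -372 + \left(6 \left(-1\right) \left(- \frac{1}{227}\right) + 5 \left(- \frac{1}{135}\right)\right) \left(-158\right) = -372 + \left(\left(-6\right) \left(- \frac{1}{227}\right) - \frac{1}{27}\right) \left(-158\right) = -372 + \left(\frac{6}{227} - \frac{1}{27}\right) \left(-158\right) = -372 - - \frac{10270}{6129} = -372 + \frac{10270}{6129} = - \frac{2269718}{6129}$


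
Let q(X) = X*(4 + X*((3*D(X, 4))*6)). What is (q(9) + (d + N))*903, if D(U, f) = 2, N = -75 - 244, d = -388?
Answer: 2027235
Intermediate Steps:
N = -319
q(X) = X*(4 + 36*X) (q(X) = X*(4 + X*((3*2)*6)) = X*(4 + X*(6*6)) = X*(4 + X*36) = X*(4 + 36*X))
(q(9) + (d + N))*903 = (4*9*(1 + 9*9) + (-388 - 319))*903 = (4*9*(1 + 81) - 707)*903 = (4*9*82 - 707)*903 = (2952 - 707)*903 = 2245*903 = 2027235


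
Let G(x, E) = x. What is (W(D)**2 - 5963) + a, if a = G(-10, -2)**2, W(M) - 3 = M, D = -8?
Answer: -5838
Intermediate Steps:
W(M) = 3 + M
a = 100 (a = (-10)**2 = 100)
(W(D)**2 - 5963) + a = ((3 - 8)**2 - 5963) + 100 = ((-5)**2 - 5963) + 100 = (25 - 5963) + 100 = -5938 + 100 = -5838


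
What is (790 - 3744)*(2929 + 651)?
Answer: -10575320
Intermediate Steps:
(790 - 3744)*(2929 + 651) = -2954*3580 = -10575320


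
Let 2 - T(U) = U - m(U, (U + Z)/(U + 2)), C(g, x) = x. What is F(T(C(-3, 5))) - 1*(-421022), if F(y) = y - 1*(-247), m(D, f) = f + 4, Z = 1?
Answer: 2948896/7 ≈ 4.2127e+5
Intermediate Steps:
m(D, f) = 4 + f
T(U) = 6 - U + (1 + U)/(2 + U) (T(U) = 2 - (U - (4 + (U + 1)/(U + 2))) = 2 - (U - (4 + (1 + U)/(2 + U))) = 2 - (U + (-4 - (1 + U)/(2 + U))) = 2 - (-4 + U - (1 + U)/(2 + U)) = 2 + (4 - U + (1 + U)/(2 + U)) = 6 - U + (1 + U)/(2 + U))
F(y) = 247 + y (F(y) = y + 247 = 247 + y)
F(T(C(-3, 5))) - 1*(-421022) = (247 + (13 - 1*5**2 + 5*5)/(2 + 5)) - 1*(-421022) = (247 + (13 - 1*25 + 25)/7) + 421022 = (247 + (13 - 25 + 25)/7) + 421022 = (247 + (1/7)*13) + 421022 = (247 + 13/7) + 421022 = 1742/7 + 421022 = 2948896/7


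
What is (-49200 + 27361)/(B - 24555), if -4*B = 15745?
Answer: 87356/113965 ≈ 0.76652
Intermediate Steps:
B = -15745/4 (B = -¼*15745 = -15745/4 ≈ -3936.3)
(-49200 + 27361)/(B - 24555) = (-49200 + 27361)/(-15745/4 - 24555) = -21839/(-113965/4) = -21839*(-4/113965) = 87356/113965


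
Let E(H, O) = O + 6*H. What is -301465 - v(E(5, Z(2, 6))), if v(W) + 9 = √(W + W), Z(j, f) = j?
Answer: -301464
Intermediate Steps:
v(W) = -9 + √2*√W (v(W) = -9 + √(W + W) = -9 + √(2*W) = -9 + √2*√W)
-301465 - v(E(5, Z(2, 6))) = -301465 - (-9 + √2*√(2 + 6*5)) = -301465 - (-9 + √2*√(2 + 30)) = -301465 - (-9 + √2*√32) = -301465 - (-9 + √2*(4*√2)) = -301465 - (-9 + 8) = -301465 - 1*(-1) = -301465 + 1 = -301464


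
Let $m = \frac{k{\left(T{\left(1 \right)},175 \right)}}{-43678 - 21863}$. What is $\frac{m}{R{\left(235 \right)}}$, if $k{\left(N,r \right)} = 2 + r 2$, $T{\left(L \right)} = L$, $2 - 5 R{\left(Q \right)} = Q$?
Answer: $\frac{1760}{15271053} \approx 0.00011525$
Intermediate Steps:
$R{\left(Q \right)} = \frac{2}{5} - \frac{Q}{5}$
$k{\left(N,r \right)} = 2 + 2 r$
$m = - \frac{352}{65541}$ ($m = \frac{2 + 2 \cdot 175}{-43678 - 21863} = \frac{2 + 350}{-43678 - 21863} = \frac{352}{-65541} = 352 \left(- \frac{1}{65541}\right) = - \frac{352}{65541} \approx -0.0053707$)
$\frac{m}{R{\left(235 \right)}} = - \frac{352}{65541 \left(\frac{2}{5} - 47\right)} = - \frac{352}{65541 \left(- \frac{233}{5}\right)} = \left(- \frac{352}{65541}\right) \left(- \frac{5}{233}\right) = \frac{1760}{15271053}$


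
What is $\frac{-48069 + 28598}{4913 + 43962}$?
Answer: $- \frac{19471}{48875} \approx -0.39838$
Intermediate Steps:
$\frac{-48069 + 28598}{4913 + 43962} = - \frac{19471}{48875}$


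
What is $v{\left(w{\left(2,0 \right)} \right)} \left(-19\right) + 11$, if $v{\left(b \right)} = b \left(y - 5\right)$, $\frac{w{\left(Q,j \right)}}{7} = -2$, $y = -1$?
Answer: $-1585$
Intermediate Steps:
$w{\left(Q,j \right)} = -14$ ($w{\left(Q,j \right)} = 7 \left(-2\right) = -14$)
$v{\left(b \right)} = - 6 b$ ($v{\left(b \right)} = b \left(-1 - 5\right) = b \left(-6\right) = - 6 b$)
$v{\left(w{\left(2,0 \right)} \right)} \left(-19\right) + 11 = \left(-6\right) \left(-14\right) \left(-19\right) + 11 = 84 \left(-19\right) + 11 = -1596 + 11 = -1585$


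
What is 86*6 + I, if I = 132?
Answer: 648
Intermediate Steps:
86*6 + I = 86*6 + 132 = 516 + 132 = 648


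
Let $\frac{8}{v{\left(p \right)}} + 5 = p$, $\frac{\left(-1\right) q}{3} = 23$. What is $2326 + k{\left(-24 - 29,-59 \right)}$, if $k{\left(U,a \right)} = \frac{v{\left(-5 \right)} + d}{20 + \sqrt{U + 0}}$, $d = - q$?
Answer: $\frac{1055042}{453} - \frac{341 i \sqrt{53}}{2265} \approx 2329.0 - 1.096 i$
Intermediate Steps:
$q = -69$ ($q = \left(-3\right) 23 = -69$)
$d = 69$ ($d = \left(-1\right) \left(-69\right) = 69$)
$v{\left(p \right)} = \frac{8}{-5 + p}$
$k{\left(U,a \right)} = \frac{341}{5 \left(20 + \sqrt{U}\right)}$ ($k{\left(U,a \right)} = \frac{\frac{8}{-5 - 5} + 69}{20 + \sqrt{U + 0}} = \frac{\frac{8}{-10} + 69}{20 + \sqrt{U}} = \frac{8 \left(- \frac{1}{10}\right) + 69}{20 + \sqrt{U}} = \frac{- \frac{4}{5} + 69}{20 + \sqrt{U}} = \frac{341}{5 \left(20 + \sqrt{U}\right)}$)
$2326 + k{\left(-24 - 29,-59 \right)} = 2326 + \frac{341}{5 \left(20 + \sqrt{-24 - 29}\right)} = 2326 + \frac{341}{5 \left(20 + \sqrt{-53}\right)} = 2326 + \frac{341}{5 \left(20 + i \sqrt{53}\right)}$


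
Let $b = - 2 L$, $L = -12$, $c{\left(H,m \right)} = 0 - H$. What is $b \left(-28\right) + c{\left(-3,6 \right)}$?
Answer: $-669$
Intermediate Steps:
$c{\left(H,m \right)} = - H$
$b = 24$ ($b = \left(-2\right) \left(-12\right) = 24$)
$b \left(-28\right) + c{\left(-3,6 \right)} = 24 \left(-28\right) - -3 = -672 + 3 = -669$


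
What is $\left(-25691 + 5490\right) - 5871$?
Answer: $-26072$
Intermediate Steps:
$\left(-25691 + 5490\right) - 5871 = -20201 - 5871 = -26072$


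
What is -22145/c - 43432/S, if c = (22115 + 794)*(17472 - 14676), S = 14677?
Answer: -2782299413813/940114158828 ≈ -2.9595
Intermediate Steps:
c = 64053564 (c = 22909*2796 = 64053564)
-22145/c - 43432/S = -22145/64053564 - 43432/14677 = -2782299413813/940114158828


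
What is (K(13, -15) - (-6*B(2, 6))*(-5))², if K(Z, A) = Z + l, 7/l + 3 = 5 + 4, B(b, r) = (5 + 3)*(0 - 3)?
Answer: 19404025/36 ≈ 5.3900e+5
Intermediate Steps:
B(b, r) = -24 (B(b, r) = 8*(-3) = -24)
l = 7/6 (l = 7/(-3 + (5 + 4)) = 7/(-3 + 9) = 7/6 ≈ 1.1667)
K(Z, A) = 7/6 + Z (K(Z, A) = Z + 7/6 = 7/6 + Z)
(K(13, -15) - (-6*B(2, 6))*(-5))² = ((7/6 + 13) - (-6*(-24))*(-5))² = (85/6 - 144*(-5))² = (85/6 - 1*(-720))² = (85/6 + 720)² = (4405/6)² = 19404025/36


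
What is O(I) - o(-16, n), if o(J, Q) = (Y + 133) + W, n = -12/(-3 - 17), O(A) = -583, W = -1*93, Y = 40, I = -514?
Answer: -663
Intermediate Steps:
W = -93
n = ⅗ (n = -12/(-20) = -1/20*(-12) = ⅗ ≈ 0.60000)
o(J, Q) = 80 (o(J, Q) = (40 + 133) - 93 = 173 - 93 = 80)
O(I) - o(-16, n) = -583 - 1*80 = -583 - 80 = -663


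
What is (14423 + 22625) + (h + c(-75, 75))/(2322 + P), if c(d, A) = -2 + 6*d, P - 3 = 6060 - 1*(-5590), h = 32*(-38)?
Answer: 517744132/13975 ≈ 37048.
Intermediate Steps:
h = -1216
P = 11653 (P = 3 + (6060 - 1*(-5590)) = 3 + (6060 + 5590) = 3 + 11650 = 11653)
(14423 + 22625) + (h + c(-75, 75))/(2322 + P) = (14423 + 22625) + (-1216 + (-2 + 6*(-75)))/(2322 + 11653) = 37048 + (-1216 + (-2 - 450))/13975 = 37048 + (-1216 - 452)*(1/13975) = 37048 - 1668*1/13975 = 37048 - 1668/13975 = 517744132/13975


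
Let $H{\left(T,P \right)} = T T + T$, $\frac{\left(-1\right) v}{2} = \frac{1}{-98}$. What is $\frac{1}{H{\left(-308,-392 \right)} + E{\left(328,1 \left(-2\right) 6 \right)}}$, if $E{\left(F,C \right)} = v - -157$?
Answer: $\frac{49}{4640938} \approx 1.0558 \cdot 10^{-5}$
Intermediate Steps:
$v = \frac{1}{49}$ ($v = - \frac{2}{-98} = \left(-2\right) \left(- \frac{1}{98}\right) = \frac{1}{49} \approx 0.020408$)
$H{\left(T,P \right)} = T + T^{2}$ ($H{\left(T,P \right)} = T^{2} + T = T + T^{2}$)
$E{\left(F,C \right)} = \frac{7694}{49}$ ($E{\left(F,C \right)} = \frac{1}{49} - -157 = \frac{1}{49} + 157 = \frac{7694}{49}$)
$\frac{1}{H{\left(-308,-392 \right)} + E{\left(328,1 \left(-2\right) 6 \right)}} = \frac{1}{- 308 \left(1 - 308\right) + \frac{7694}{49}} = \frac{1}{\left(-308\right) \left(-307\right) + \frac{7694}{49}} = \frac{1}{94556 + \frac{7694}{49}} = \frac{1}{\frac{4640938}{49}} = \frac{49}{4640938}$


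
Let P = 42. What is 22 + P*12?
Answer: 526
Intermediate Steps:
22 + P*12 = 22 + 42*12 = 22 + 504 = 526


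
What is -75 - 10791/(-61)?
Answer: 6216/61 ≈ 101.90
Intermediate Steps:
-75 - 10791/(-61) = -75 - 10791*(-1)/61 = -75 - 109*(-99/61) = -75 + 10791/61 = 6216/61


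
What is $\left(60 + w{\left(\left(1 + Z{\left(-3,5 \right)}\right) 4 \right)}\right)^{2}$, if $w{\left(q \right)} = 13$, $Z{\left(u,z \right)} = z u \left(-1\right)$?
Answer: $5329$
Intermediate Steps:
$Z{\left(u,z \right)} = - u z$ ($Z{\left(u,z \right)} = u z \left(-1\right) = - u z$)
$\left(60 + w{\left(\left(1 + Z{\left(-3,5 \right)}\right) 4 \right)}\right)^{2} = \left(60 + 13\right)^{2} = 73^{2} = 5329$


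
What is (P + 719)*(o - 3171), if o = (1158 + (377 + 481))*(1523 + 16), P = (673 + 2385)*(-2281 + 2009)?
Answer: -2575822111821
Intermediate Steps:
P = -831776 (P = 3058*(-272) = -831776)
o = 3102624 (o = (1158 + 858)*1539 = 2016*1539 = 3102624)
(P + 719)*(o - 3171) = (-831776 + 719)*(3102624 - 3171) = -831057*3099453 = -2575822111821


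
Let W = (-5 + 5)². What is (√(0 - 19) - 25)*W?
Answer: 0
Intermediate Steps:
W = 0 (W = 0² = 0)
(√(0 - 19) - 25)*W = (√(0 - 19) - 25)*0 = (√(-19) - 25)*0 = (I*√19 - 25)*0 = (-25 + I*√19)*0 = 0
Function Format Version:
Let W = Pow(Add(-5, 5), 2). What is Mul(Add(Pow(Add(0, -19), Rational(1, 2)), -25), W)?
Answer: 0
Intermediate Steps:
W = 0 (W = Pow(0, 2) = 0)
Mul(Add(Pow(Add(0, -19), Rational(1, 2)), -25), W) = Mul(Add(Pow(Add(0, -19), Rational(1, 2)), -25), 0) = Mul(Add(Pow(-19, Rational(1, 2)), -25), 0) = Mul(Add(Mul(I, Pow(19, Rational(1, 2))), -25), 0) = Mul(Add(-25, Mul(I, Pow(19, Rational(1, 2)))), 0) = 0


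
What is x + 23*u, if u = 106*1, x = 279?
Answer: 2717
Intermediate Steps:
u = 106
x + 23*u = 279 + 23*106 = 279 + 2438 = 2717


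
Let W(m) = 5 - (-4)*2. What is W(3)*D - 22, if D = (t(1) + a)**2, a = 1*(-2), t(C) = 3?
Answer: -9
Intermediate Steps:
W(m) = 13 (W(m) = 5 - 1*(-8) = 5 + 8 = 13)
a = -2
D = 1 (D = (3 - 2)**2 = 1**2 = 1)
W(3)*D - 22 = 13*1 - 22 = 13 - 22 = -9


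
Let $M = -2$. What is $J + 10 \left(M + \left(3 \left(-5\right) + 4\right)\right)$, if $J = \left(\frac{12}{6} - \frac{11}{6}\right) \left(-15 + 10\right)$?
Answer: $- \frac{785}{6} \approx -130.83$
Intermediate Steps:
$J = - \frac{5}{6}$ ($J = \left(12 \cdot \frac{1}{6} - \frac{11}{6}\right) \left(-5\right) = \left(2 - \frac{11}{6}\right) \left(-5\right) = \frac{1}{6} \left(-5\right) = - \frac{5}{6} \approx -0.83333$)
$J + 10 \left(M + \left(3 \left(-5\right) + 4\right)\right) = - \frac{5}{6} + 10 \left(-2 + \left(3 \left(-5\right) + 4\right)\right) = - \frac{5}{6} + 10 \left(-2 + \left(-15 + 4\right)\right) = - \frac{5}{6} + 10 \left(-2 - 11\right) = - \frac{5}{6} + 10 \left(-13\right) = - \frac{5}{6} - 130 = - \frac{785}{6}$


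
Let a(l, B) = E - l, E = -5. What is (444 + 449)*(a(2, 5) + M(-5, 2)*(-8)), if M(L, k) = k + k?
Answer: -34827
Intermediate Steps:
M(L, k) = 2*k
a(l, B) = -5 - l
(444 + 449)*(a(2, 5) + M(-5, 2)*(-8)) = (444 + 449)*((-5 - 1*2) + (2*2)*(-8)) = 893*((-5 - 2) + 4*(-8)) = 893*(-7 - 32) = 893*(-39) = -34827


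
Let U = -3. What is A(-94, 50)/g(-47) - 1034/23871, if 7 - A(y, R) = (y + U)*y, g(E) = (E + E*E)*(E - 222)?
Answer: -383862971/13882848438 ≈ -0.027650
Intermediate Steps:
g(E) = (-222 + E)*(E + E²) (g(E) = (E + E²)*(-222 + E) = (-222 + E)*(E + E²))
A(y, R) = 7 - y*(-3 + y) (A(y, R) = 7 - (y - 3)*y = 7 - (-3 + y)*y = 7 - y*(-3 + y))
A(-94, 50)/g(-47) - 1034/23871 = (7 - 1*(-94)² + 3*(-94))/((-47*(-222 + (-47)² - 221*(-47)))) - 1034/23871 = (7 - 1*8836 - 282)/((-47*(-222 + 2209 + 10387))) - 1034*1/23871 = (7 - 8836 - 282)/((-47*12374)) - 1034/23871 = -9111/(-581578) - 1034/23871 = -9111*(-1/581578) - 1034/23871 = 9111/581578 - 1034/23871 = -383862971/13882848438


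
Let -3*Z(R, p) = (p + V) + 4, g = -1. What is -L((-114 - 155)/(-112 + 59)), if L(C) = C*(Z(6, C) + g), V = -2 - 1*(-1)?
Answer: 157903/8427 ≈ 18.738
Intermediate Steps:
V = -1 (V = -2 + 1 = -1)
Z(R, p) = -1 - p/3 (Z(R, p) = -((p - 1) + 4)/3 = -((-1 + p) + 4)/3 = -(3 + p)/3 = -1 - p/3)
L(C) = C*(-2 - C/3) (L(C) = C*((-1 - C/3) - 1) = C*(-2 - C/3))
-L((-114 - 155)/(-112 + 59)) = -(-1)*(-114 - 155)/(-112 + 59)*(6 + (-114 - 155)/(-112 + 59))/3 = -(-1)*(-269/(-53))*(6 - 269/(-53))/3 = -(-1)*(-269*(-1/53))*(6 - 269*(-1/53))/3 = -(-1)*269*(6 + 269/53)/(3*53) = -(-1)*269*587/(3*53*53) = -1*(-157903/8427) = 157903/8427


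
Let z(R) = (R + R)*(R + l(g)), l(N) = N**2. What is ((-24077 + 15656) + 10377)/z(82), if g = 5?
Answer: 489/4387 ≈ 0.11147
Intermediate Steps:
z(R) = 2*R*(25 + R) (z(R) = (R + R)*(R + 5**2) = (2*R)*(R + 25) = (2*R)*(25 + R) = 2*R*(25 + R))
((-24077 + 15656) + 10377)/z(82) = ((-24077 + 15656) + 10377)/((2*82*(25 + 82))) = (-8421 + 10377)/((2*82*107)) = 1956/17548 = 1956*(1/17548) = 489/4387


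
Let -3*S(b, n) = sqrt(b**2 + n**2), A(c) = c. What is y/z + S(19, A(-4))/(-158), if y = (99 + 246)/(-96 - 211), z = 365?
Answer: -69/22411 + sqrt(377)/474 ≈ 0.037884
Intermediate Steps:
S(b, n) = -sqrt(b**2 + n**2)/3
y = -345/307 (y = 345/(-307) = 345*(-1/307) = -345/307 ≈ -1.1238)
y/z + S(19, A(-4))/(-158) = -345/307/365 - sqrt(19**2 + (-4)**2)/3/(-158) = -345/307*1/365 - sqrt(361 + 16)/3*(-1/158) = -69/22411 - sqrt(377)/3*(-1/158) = -69/22411 + sqrt(377)/474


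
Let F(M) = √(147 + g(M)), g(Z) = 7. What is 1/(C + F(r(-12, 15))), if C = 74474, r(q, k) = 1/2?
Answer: 37237/2773188261 - √154/5546376522 ≈ 1.3425e-5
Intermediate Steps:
r(q, k) = ½
F(M) = √154 (F(M) = √(147 + 7) = √154)
1/(C + F(r(-12, 15))) = 1/(74474 + √154)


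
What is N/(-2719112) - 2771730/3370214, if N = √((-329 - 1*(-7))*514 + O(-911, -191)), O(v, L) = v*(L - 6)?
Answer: -1385865/1685107 - 3*√1551/2719112 ≈ -0.82246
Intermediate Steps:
O(v, L) = v*(-6 + L)
N = 3*√1551 (N = √((-329 - 1*(-7))*514 - 911*(-6 - 191)) = √((-329 + 7)*514 - 911*(-197)) = √(-322*514 + 179467) = √(-165508 + 179467) = √13959 = 3*√1551 ≈ 118.15)
N/(-2719112) - 2771730/3370214 = (3*√1551)/(-2719112) - 2771730/3370214 = (3*√1551)*(-1/2719112) - 2771730*1/3370214 = -3*√1551/2719112 - 1385865/1685107 = -1385865/1685107 - 3*√1551/2719112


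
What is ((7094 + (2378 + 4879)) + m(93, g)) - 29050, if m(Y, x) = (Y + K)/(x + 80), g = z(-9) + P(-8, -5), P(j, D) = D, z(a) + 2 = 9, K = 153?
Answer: -14696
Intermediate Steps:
z(a) = 7 (z(a) = -2 + 9 = 7)
g = 2 (g = 7 - 5 = 2)
m(Y, x) = (153 + Y)/(80 + x) (m(Y, x) = (Y + 153)/(x + 80) = (153 + Y)/(80 + x))
((7094 + (2378 + 4879)) + m(93, g)) - 29050 = ((7094 + (2378 + 4879)) + (153 + 93)/(80 + 2)) - 29050 = ((7094 + 7257) + 246/82) - 29050 = (14351 + (1/82)*246) - 29050 = (14351 + 3) - 29050 = 14354 - 29050 = -14696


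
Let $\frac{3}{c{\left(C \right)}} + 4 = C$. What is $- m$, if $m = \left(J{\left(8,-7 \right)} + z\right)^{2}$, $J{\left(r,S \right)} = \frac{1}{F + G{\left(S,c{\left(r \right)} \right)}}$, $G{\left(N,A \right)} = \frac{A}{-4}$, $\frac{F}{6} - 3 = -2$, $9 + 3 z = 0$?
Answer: $- \frac{69169}{8649} \approx -7.9973$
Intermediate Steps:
$z = -3$ ($z = -3 + \frac{1}{3} \cdot 0 = -3 + 0 = -3$)
$c{\left(C \right)} = \frac{3}{-4 + C}$
$F = 6$ ($F = 18 + 6 \left(-2\right) = 18 - 12 = 6$)
$G{\left(N,A \right)} = - \frac{A}{4}$ ($G{\left(N,A \right)} = A \left(- \frac{1}{4}\right) = - \frac{A}{4}$)
$J{\left(r,S \right)} = \frac{1}{6 - \frac{3}{4 \left(-4 + r\right)}}$ ($J{\left(r,S \right)} = \frac{1}{6 - \frac{3 \frac{1}{-4 + r}}{4}} = \frac{1}{6 - \frac{3}{4 \left(-4 + r\right)}}$)
$m = \frac{69169}{8649}$ ($m = \left(\frac{4 \left(-4 + 8\right)}{3 \left(-33 + 8 \cdot 8\right)} - 3\right)^{2} = \left(\frac{4}{3} \frac{1}{-33 + 64} \cdot 4 - 3\right)^{2} = \left(\frac{4}{3} \cdot \frac{1}{31} \cdot 4 - 3\right)^{2} = \left(\frac{16}{93} - 3\right)^{2} = \left(- \frac{263}{93}\right)^{2} = \frac{69169}{8649} \approx 7.9973$)
$- m = \left(-1\right) \frac{69169}{8649} = - \frac{69169}{8649}$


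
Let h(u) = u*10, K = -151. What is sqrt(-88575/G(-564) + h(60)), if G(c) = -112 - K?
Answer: 5*I*sqrt(11297)/13 ≈ 40.88*I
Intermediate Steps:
G(c) = 39 (G(c) = -112 - 1*(-151) = -112 + 151 = 39)
h(u) = 10*u
sqrt(-88575/G(-564) + h(60)) = sqrt(-88575/39 + 10*60) = sqrt(-88575*1/39 + 600) = sqrt(-29525/13 + 600) = sqrt(-21725/13) = 5*I*sqrt(11297)/13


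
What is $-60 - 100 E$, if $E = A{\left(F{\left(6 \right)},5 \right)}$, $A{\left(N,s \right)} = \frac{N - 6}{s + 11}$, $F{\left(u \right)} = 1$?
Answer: $- \frac{115}{4} \approx -28.75$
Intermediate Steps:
$A{\left(N,s \right)} = \frac{-6 + N}{11 + s}$
$E = - \frac{5}{16}$ ($E = \frac{-6 + 1}{11 + 5} = \frac{1}{16} \left(-5\right) = - \frac{5}{16} \approx -0.3125$)
$-60 - 100 E = -60 - - \frac{125}{4} = -60 + \frac{125}{4} = - \frac{115}{4}$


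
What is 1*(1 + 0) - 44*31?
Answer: -1363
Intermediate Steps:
1*(1 + 0) - 44*31 = 1*1 - 1364 = 1 - 1364 = -1363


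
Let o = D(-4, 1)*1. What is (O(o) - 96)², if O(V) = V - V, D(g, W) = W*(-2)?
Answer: 9216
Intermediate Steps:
D(g, W) = -2*W
o = -2 (o = -2*1*1 = -2*1 = -2)
O(V) = 0
(O(o) - 96)² = (0 - 96)² = (-96)² = 9216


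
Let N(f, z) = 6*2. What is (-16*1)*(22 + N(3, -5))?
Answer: -544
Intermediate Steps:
N(f, z) = 12
(-16*1)*(22 + N(3, -5)) = (-16*1)*(22 + 12) = -16*34 = -544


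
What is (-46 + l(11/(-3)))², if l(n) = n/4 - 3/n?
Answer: 37027225/17424 ≈ 2125.1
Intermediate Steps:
l(n) = -3/n + n/4 (l(n) = n*(¼) - 3/n = n/4 - 3/n = -3/n + n/4)
(-46 + l(11/(-3)))² = (-46 + (-3/(11/(-3)) + (11/(-3))/4))² = (-46 + (-3/(11*(-⅓)) + (11*(-⅓))/4))² = (-46 + (-3/(-11/3) + (¼)*(-11/3)))² = (-46 + (-3*(-3/11) - 11/12))² = (-46 + (9/11 - 11/12))² = (-46 - 13/132)² = (-6085/132)² = 37027225/17424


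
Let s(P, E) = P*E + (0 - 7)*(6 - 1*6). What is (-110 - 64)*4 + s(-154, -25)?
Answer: 3154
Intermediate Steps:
s(P, E) = E*P (s(P, E) = E*P - 7*(6 - 6) = E*P - 7*0 = E*P + 0 = E*P)
(-110 - 64)*4 + s(-154, -25) = (-110 - 64)*4 - 25*(-154) = -174*4 + 3850 = -696 + 3850 = 3154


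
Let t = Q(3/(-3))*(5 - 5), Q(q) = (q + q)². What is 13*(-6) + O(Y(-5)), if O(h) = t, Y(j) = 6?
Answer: -78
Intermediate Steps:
Q(q) = 4*q² (Q(q) = (2*q)² = 4*q²)
t = 0 (t = (4*(3/(-3))²)*(5 - 5) = (4*(3*(-⅓))²)*0 = (4*(-1)²)*0 = (4*1)*0 = 4*0 = 0)
O(h) = 0
13*(-6) + O(Y(-5)) = 13*(-6) + 0 = -78 + 0 = -78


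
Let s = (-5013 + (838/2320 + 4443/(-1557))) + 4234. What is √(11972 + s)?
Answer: √1014005921092710/301020 ≈ 105.79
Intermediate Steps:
s = -470489659/602040 (s = (-5013 + (838*(1/2320) + 4443*(-1/1557))) + 4234 = (-5013 + (419/1160 - 1481/519)) + 4234 = (-5013 - 1500499/602040) + 4234 = -3019527019/602040 + 4234 = -470489659/602040 ≈ -781.49)
√(11972 + s) = √(11972 - 470489659/602040) = √(6737133221/602040) = √1014005921092710/301020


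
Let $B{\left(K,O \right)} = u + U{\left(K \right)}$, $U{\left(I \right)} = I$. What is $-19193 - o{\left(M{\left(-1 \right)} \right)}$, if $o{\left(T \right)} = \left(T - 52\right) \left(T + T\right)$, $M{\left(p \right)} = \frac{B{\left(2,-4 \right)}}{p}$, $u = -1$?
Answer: $-19299$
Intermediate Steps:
$B{\left(K,O \right)} = -1 + K$
$M{\left(p \right)} = \frac{1}{p}$ ($M{\left(p \right)} = \frac{-1 + 2}{p} = 1 \frac{1}{p} = \frac{1}{p}$)
$o{\left(T \right)} = 2 T \left(-52 + T\right)$ ($o{\left(T \right)} = \left(-52 + T\right) 2 T = 2 T \left(-52 + T\right)$)
$-19193 - o{\left(M{\left(-1 \right)} \right)} = -19193 - \frac{2 \left(-52 + \frac{1}{-1}\right)}{-1} = -19193 - 2 \left(-1\right) \left(-52 - 1\right) = -19193 - 2 \left(-1\right) \left(-53\right) = -19193 - 106 = -19299$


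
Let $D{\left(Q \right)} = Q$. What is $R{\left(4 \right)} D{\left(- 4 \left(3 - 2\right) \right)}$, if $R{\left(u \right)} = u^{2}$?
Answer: $-64$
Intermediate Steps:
$R{\left(4 \right)} D{\left(- 4 \left(3 - 2\right) \right)} = 4^{2} \left(- 4 \left(3 - 2\right)\right) = 16 \left(\left(-4\right) 1\right) = 16 \left(-4\right) = -64$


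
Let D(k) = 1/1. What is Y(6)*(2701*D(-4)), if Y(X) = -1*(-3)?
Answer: 8103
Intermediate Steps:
D(k) = 1
Y(X) = 3
Y(6)*(2701*D(-4)) = 3*(2701*1) = 3*2701 = 8103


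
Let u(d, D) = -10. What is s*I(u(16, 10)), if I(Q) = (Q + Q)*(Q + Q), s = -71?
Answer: -28400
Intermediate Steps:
I(Q) = 4*Q**2 (I(Q) = (2*Q)*(2*Q) = 4*Q**2)
s*I(u(16, 10)) = -284*(-10)**2 = -284*100 = -71*400 = -28400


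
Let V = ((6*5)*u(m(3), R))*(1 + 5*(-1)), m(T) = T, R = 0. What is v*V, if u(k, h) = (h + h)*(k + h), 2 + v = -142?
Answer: 0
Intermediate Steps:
v = -144 (v = -2 - 142 = -144)
u(k, h) = 2*h*(h + k) (u(k, h) = (2*h)*(h + k) = 2*h*(h + k))
V = 0 (V = ((6*5)*(2*0*(0 + 3)))*(1 + 5*(-1)) = (30*(2*0*3))*(1 - 5) = (30*0)*(-4) = 0*(-4) = 0)
v*V = -144*0 = 0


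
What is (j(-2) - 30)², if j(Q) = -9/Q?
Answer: 2601/4 ≈ 650.25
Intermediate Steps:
(j(-2) - 30)² = (-9/(-2) - 30)² = (-9*(-½) - 30)² = (9/2 - 30)² = (-51/2)² = 2601/4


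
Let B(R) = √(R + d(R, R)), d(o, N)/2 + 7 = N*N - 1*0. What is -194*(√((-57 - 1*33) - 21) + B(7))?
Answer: -194*√91 - 194*I*√111 ≈ -1850.6 - 2043.9*I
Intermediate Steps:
d(o, N) = -14 + 2*N² (d(o, N) = -14 + 2*(N*N - 1*0) = -14 + 2*(N² + 0) = -14 + 2*N²)
B(R) = √(-14 + R + 2*R²) (B(R) = √(R + (-14 + 2*R²)) = √(-14 + R + 2*R²))
-194*(√((-57 - 1*33) - 21) + B(7)) = -194*(√((-57 - 1*33) - 21) + √(-14 + 7 + 2*7²)) = -194*(√((-57 - 33) - 21) + √(-14 + 7 + 2*49)) = -194*(√(-90 - 21) + √(-14 + 7 + 98)) = -194*(√(-111) + √91) = -194*(I*√111 + √91) = -194*(√91 + I*√111) = -194*√91 - 194*I*√111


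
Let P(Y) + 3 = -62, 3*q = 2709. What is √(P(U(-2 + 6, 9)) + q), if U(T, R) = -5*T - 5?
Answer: √838 ≈ 28.948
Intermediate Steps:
U(T, R) = -5 - 5*T
q = 903 (q = (⅓)*2709 = 903)
P(Y) = -65 (P(Y) = -3 - 62 = -65)
√(P(U(-2 + 6, 9)) + q) = √(-65 + 903) = √838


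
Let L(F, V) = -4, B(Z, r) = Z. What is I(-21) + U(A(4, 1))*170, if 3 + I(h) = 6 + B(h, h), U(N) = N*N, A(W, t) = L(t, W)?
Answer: 2702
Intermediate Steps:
A(W, t) = -4
U(N) = N²
I(h) = 3 + h (I(h) = -3 + (6 + h) = 3 + h)
I(-21) + U(A(4, 1))*170 = (3 - 21) + (-4)²*170 = -18 + 16*170 = -18 + 2720 = 2702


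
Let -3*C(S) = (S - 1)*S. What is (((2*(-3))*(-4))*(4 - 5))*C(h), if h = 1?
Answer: 0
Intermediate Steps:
C(S) = -S*(-1 + S)/3 (C(S) = -(S - 1)*S/3 = -(-1 + S)*S/3 = -S*(-1 + S)/3)
(((2*(-3))*(-4))*(4 - 5))*C(h) = (((2*(-3))*(-4))*(4 - 5))*((1/3)*1*(1 - 1*1)) = (-6*(-4)*(-1))*((1/3)*1*(1 - 1)) = (24*(-1))*((1/3)*1*0) = -24*0 = 0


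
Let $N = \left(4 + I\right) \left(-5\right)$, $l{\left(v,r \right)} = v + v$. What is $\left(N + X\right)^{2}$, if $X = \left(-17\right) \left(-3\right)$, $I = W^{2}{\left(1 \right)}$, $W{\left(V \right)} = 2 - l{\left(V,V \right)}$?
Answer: $961$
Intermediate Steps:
$l{\left(v,r \right)} = 2 v$
$W{\left(V \right)} = 2 - 2 V$
$I = 0$ ($I = \left(2 - 2\right)^{2} = 0^{2} = 0$)
$N = -20$ ($N = \left(4 + 0\right) \left(-5\right) = 4 \left(-5\right) = -20$)
$X = 51$
$\left(N + X\right)^{2} = \left(-20 + 51\right)^{2} = 31^{2} = 961$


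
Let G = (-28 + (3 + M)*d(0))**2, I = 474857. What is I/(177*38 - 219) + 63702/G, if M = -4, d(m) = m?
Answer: 393398401/2550744 ≈ 154.23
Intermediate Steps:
G = 784 (G = (-28 + (3 - 4)*0)**2 = (-28 - 1*0)**2 = (-28 + 0)**2 = (-28)**2 = 784)
I/(177*38 - 219) + 63702/G = 474857/(177*38 - 219) + 63702/784 = 474857/(6726 - 219) + 63702*(1/784) = 474857/6507 + 31851/392 = 393398401/2550744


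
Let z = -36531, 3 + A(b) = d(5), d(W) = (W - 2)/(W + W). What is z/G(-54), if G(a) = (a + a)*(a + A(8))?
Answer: -2255/378 ≈ -5.9656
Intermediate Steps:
d(W) = (-2 + W)/(2*W) (d(W) = (-2 + W)/((2*W)) = (-2 + W)*(1/(2*W)) = (-2 + W)/(2*W))
A(b) = -27/10 (A(b) = -3 + (1/2)*(-2 + 5)/5 = -3 + (1/2)*(1/5)*3 = -3 + 3/10 = -27/10)
G(a) = 2*a*(-27/10 + a) (G(a) = (a + a)*(a - 27/10) = (2*a)*(-27/10 + a) = 2*a*(-27/10 + a))
z/G(-54) = -36531*(-5/(54*(-27 + 10*(-54)))) = -36531*(-5/(54*(-27 - 540))) = -36531/((1/5)*(-54)*(-567)) = -36531/30618/5 = -36531*5/30618 = -2255/378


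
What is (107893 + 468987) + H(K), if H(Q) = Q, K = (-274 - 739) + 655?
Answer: 576522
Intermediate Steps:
K = -358 (K = -1013 + 655 = -358)
(107893 + 468987) + H(K) = (107893 + 468987) - 358 = 576880 - 358 = 576522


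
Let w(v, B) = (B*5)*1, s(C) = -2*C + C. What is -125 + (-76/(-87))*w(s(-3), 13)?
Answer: -5935/87 ≈ -68.218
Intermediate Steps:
s(C) = -C
w(v, B) = 5*B (w(v, B) = (5*B)*1 = 5*B)
-125 + (-76/(-87))*w(s(-3), 13) = -125 + (-76/(-87))*(5*13) = -125 - 76*(-1/87)*65 = -125 + (76/87)*65 = -125 + 4940/87 = -5935/87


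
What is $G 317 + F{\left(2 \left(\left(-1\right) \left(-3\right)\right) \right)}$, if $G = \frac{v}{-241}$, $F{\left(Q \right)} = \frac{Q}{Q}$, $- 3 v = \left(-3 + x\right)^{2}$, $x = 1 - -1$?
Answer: $\frac{1040}{723} \approx 1.4384$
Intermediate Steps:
$x = 2$ ($x = 1 + 1 = 2$)
$v = - \frac{1}{3}$ ($v = - \frac{\left(-3 + 2\right)^{2}}{3} = - \frac{\left(-1\right)^{2}}{3} = \left(- \frac{1}{3}\right) 1 = - \frac{1}{3} \approx -0.33333$)
$F{\left(Q \right)} = 1$
$G = \frac{1}{723}$ ($G = - \frac{1}{3 \left(-241\right)} = \left(- \frac{1}{3}\right) \left(- \frac{1}{241}\right) = \frac{1}{723} \approx 0.0013831$)
$G 317 + F{\left(2 \left(\left(-1\right) \left(-3\right)\right) \right)} = \frac{1}{723} \cdot 317 + 1 = \frac{317}{723} + 1 = \frac{1040}{723}$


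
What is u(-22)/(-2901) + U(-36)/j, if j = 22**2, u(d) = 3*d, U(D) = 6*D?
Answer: -49556/117007 ≈ -0.42353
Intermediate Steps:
j = 484
u(-22)/(-2901) + U(-36)/j = (3*(-22))/(-2901) + (6*(-36))/484 = -66*(-1/2901) - 216*1/484 = 22/967 - 54/121 = -49556/117007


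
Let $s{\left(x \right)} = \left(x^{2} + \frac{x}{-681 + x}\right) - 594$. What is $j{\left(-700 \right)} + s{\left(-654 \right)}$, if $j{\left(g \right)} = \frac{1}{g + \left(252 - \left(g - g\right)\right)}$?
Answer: $\frac{85151139139}{199360} \approx 4.2712 \cdot 10^{5}$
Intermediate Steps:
$s{\left(x \right)} = -594 + x^{2} + \frac{x}{-681 + x}$ ($s{\left(x \right)} = \left(x^{2} + \frac{x}{-681 + x}\right) - 594 = -594 + x^{2} + \frac{x}{-681 + x}$)
$j{\left(g \right)} = \frac{1}{252 + g}$ ($j{\left(g \right)} = \frac{1}{g + \left(252 - 0\right)} = \frac{1}{g + \left(252 + 0\right)} = \frac{1}{g + 252} = \frac{1}{252 + g}$)
$j{\left(-700 \right)} + s{\left(-654 \right)} = \frac{1}{252 - 700} + \frac{404514 + \left(-654\right)^{3} - 681 \left(-654\right)^{2} - -387822}{-681 - 654} = \frac{1}{-448} + \frac{404514 - 279726264 - 291274596 + 387822}{-1335} = - \frac{1}{448} - \frac{404514 - 279726264 - 291274596 + 387822}{1335} = - \frac{1}{448} - - \frac{190069508}{445} = - \frac{1}{448} + \frac{190069508}{445} = \frac{85151139139}{199360}$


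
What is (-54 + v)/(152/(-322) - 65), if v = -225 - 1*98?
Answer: 60697/10541 ≈ 5.7582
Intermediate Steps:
v = -323 (v = -225 - 98 = -323)
(-54 + v)/(152/(-322) - 65) = (-54 - 323)/(152/(-322) - 65) = -377/(152*(-1/322) - 65) = -377/(-76/161 - 65) = -377/(-10541/161) = -377*(-161/10541) = 60697/10541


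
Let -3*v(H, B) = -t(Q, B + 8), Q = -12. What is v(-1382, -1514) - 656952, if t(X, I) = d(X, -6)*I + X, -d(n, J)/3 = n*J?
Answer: -548524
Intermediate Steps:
d(n, J) = -3*J*n (d(n, J) = -3*n*J = -3*J*n)
t(X, I) = X + 18*I*X (t(X, I) = (-3*(-6)*X)*I + X = (18*X)*I + X = 18*I*X + X = X + 18*I*X)
v(H, B) = -580 - 72*B (v(H, B) = -(-1)*(-12*(1 + 18*(B + 8)))/3 = -(-1)*(-12*(1 + 18*(8 + B)))/3 = -(-1)*(-12*(1 + (144 + 18*B)))/3 = -(-1)*(-12*(145 + 18*B))/3 = -(-1)*(-1740 - 216*B)/3 = -(1740 + 216*B)/3 = -580 - 72*B)
v(-1382, -1514) - 656952 = (-580 - 72*(-1514)) - 656952 = (-580 + 109008) - 656952 = 108428 - 656952 = -548524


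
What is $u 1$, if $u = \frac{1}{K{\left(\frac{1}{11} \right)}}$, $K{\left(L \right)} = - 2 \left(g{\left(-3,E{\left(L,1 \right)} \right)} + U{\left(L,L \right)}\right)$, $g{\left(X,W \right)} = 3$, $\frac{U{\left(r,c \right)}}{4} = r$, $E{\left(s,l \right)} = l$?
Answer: $- \frac{11}{74} \approx -0.14865$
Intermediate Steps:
$U{\left(r,c \right)} = 4 r$
$K{\left(L \right)} = -6 - 8 L$ ($K{\left(L \right)} = - 2 \left(3 + 4 L\right) = -6 - 8 L$)
$u = - \frac{11}{74}$ ($u = \frac{1}{-6 - \frac{8}{11}} = \frac{1}{- \frac{74}{11}} = - \frac{11}{74} \approx -0.14865$)
$u 1 = \left(- \frac{11}{74}\right) 1 = - \frac{11}{74}$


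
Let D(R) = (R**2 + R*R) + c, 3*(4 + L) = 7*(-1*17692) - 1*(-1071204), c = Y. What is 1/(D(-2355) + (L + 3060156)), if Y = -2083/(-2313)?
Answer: 2313/33464459869 ≈ 6.9118e-8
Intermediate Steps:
Y = 2083/2313 (Y = -2083*(-1/2313) = 2083/2313 ≈ 0.90056)
c = 2083/2313 ≈ 0.90056
L = 947348/3 (L = -4 + (7*(-1*17692) - 1*(-1071204))/3 = -4 + (7*(-17692) + 1071204)/3 = -4 + (-123844 + 1071204)/3 = -4 + (1/3)*947360 = -4 + 947360/3 = 947348/3 ≈ 3.1578e+5)
D(R) = 2083/2313 + 2*R**2 (D(R) = (R**2 + R*R) + 2083/2313 = (R**2 + R**2) + 2083/2313 = 2*R**2 + 2083/2313 = 2083/2313 + 2*R**2)
1/(D(-2355) + (L + 3060156)) = 1/((2083/2313 + 2*(-2355)**2) + (947348/3 + 3060156)) = 1/((2083/2313 + 2*5546025) + 10127816/3) = 1/((2083/2313 + 11092050) + 10127816/3) = 1/(25655913733/2313 + 10127816/3) = 1/(33464459869/2313) = 2313/33464459869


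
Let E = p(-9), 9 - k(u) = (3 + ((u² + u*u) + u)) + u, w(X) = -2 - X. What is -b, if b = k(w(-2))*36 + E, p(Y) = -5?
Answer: -211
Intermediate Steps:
k(u) = 6 - 2*u - 2*u² (k(u) = 9 - ((3 + ((u² + u*u) + u)) + u) = 9 - ((3 + ((u² + u²) + u)) + u) = 9 - ((3 + (2*u² + u)) + u) = 9 - ((3 + (u + 2*u²)) + u) = 9 - ((3 + u + 2*u²) + u) = 9 - (3 + 2*u + 2*u²) = 9 + (-3 - 2*u - 2*u²) = 6 - 2*u - 2*u²)
E = -5
b = 211 (b = (6 - 2*(-2 - 1*(-2)) - 2*(-2 - 1*(-2))²)*36 - 5 = (6 - 2*(-2 + 2) - 2*(-2 + 2)²)*36 - 5 = (6 - 2*0 - 2*0²)*36 - 5 = (6 + 0 - 2*0)*36 - 5 = (6 + 0 + 0)*36 - 5 = 6*36 - 5 = 216 - 5 = 211)
-b = -1*211 = -211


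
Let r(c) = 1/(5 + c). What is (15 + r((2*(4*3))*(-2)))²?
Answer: 414736/1849 ≈ 224.30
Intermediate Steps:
(15 + r((2*(4*3))*(-2)))² = (15 + 1/(5 + (2*(4*3))*(-2)))² = (15 + 1/(5 + (2*12)*(-2)))² = (15 + 1/(5 + 24*(-2)))² = (15 + 1/(5 - 48))² = (15 + 1/(-43))² = (15 - 1/43)² = (644/43)² = 414736/1849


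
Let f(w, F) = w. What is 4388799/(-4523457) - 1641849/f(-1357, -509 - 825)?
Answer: 2473625917250/2046110383 ≈ 1208.9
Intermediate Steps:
4388799/(-4523457) - 1641849/f(-1357, -509 - 825) = 4388799/(-4523457) - 1641849/(-1357) = 4388799*(-1/4523457) - 1641849*(-1/1357) = -1462933/1507819 + 1641849/1357 = 2473625917250/2046110383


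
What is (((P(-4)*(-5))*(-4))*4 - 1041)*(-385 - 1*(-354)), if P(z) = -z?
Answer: 22351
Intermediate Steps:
(((P(-4)*(-5))*(-4))*4 - 1041)*(-385 - 1*(-354)) = (((-1*(-4)*(-5))*(-4))*4 - 1041)*(-385 - 1*(-354)) = (((4*(-5))*(-4))*4 - 1041)*(-385 + 354) = (-20*(-4)*4 - 1041)*(-31) = (80*4 - 1041)*(-31) = (320 - 1041)*(-31) = -721*(-31) = 22351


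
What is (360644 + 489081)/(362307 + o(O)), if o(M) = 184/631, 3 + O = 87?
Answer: 536176475/228615901 ≈ 2.3453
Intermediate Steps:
O = 84 (O = -3 + 87 = 84)
o(M) = 184/631 (o(M) = 184*(1/631) = 184/631)
(360644 + 489081)/(362307 + o(O)) = (360644 + 489081)/(362307 + 184/631) = 849725/(228615901/631) = 849725*(631/228615901) = 536176475/228615901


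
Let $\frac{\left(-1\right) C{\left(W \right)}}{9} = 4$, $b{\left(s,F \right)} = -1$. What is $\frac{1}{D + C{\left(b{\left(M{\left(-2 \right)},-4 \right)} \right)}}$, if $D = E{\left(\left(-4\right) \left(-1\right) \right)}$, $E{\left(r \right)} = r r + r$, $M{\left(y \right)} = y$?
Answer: $- \frac{1}{16} \approx -0.0625$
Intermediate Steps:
$E{\left(r \right)} = r + r^{2}$ ($E{\left(r \right)} = r^{2} + r = r + r^{2}$)
$D = 20$ ($D = \left(-4\right) \left(-1\right) \left(1 - -4\right) = 4 \left(1 + 4\right) = 4 \cdot 5 = 20$)
$C{\left(W \right)} = -36$ ($C{\left(W \right)} = \left(-9\right) 4 = -36$)
$\frac{1}{D + C{\left(b{\left(M{\left(-2 \right)},-4 \right)} \right)}} = \frac{1}{20 - 36} = \frac{1}{-16} = - \frac{1}{16}$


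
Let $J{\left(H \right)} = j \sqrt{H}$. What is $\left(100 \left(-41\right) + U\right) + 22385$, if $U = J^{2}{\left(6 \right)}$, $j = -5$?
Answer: $18435$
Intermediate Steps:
$J{\left(H \right)} = - 5 \sqrt{H}$
$U = 150$ ($U = \left(- 5 \sqrt{6}\right)^{2} = 150$)
$\left(100 \left(-41\right) + U\right) + 22385 = \left(100 \left(-41\right) + 150\right) + 22385 = \left(-4100 + 150\right) + 22385 = -3950 + 22385 = 18435$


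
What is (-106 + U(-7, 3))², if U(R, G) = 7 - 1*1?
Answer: 10000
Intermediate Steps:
U(R, G) = 6 (U(R, G) = 7 - 1 = 6)
(-106 + U(-7, 3))² = (-106 + 6)² = (-100)² = 10000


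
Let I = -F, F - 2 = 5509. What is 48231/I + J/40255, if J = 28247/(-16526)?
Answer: -10695342537749/1222071836810 ≈ -8.7518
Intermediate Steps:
F = 5511 (F = 2 + 5509 = 5511)
J = -28247/16526 (J = 28247*(-1/16526) = -28247/16526 ≈ -1.7092)
I = -5511 (I = -1*5511 = -5511)
48231/I + J/40255 = 48231/(-5511) - 28247/16526/40255 = 48231*(-1/5511) - 28247/16526*1/40255 = -16077/1837 - 28247/665254130 = -10695342537749/1222071836810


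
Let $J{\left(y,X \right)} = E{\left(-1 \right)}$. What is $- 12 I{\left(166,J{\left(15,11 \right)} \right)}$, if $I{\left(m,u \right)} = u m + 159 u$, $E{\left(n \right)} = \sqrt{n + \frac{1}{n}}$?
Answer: $- 3900 i \sqrt{2} \approx - 5515.4 i$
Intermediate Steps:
$J{\left(y,X \right)} = i \sqrt{2}$ ($J{\left(y,X \right)} = \sqrt{-1 + \frac{1}{-1}} = \sqrt{-1 - 1} = \sqrt{-2} = i \sqrt{2}$)
$I{\left(m,u \right)} = 159 u + m u$ ($I{\left(m,u \right)} = m u + 159 u = 159 u + m u$)
$- 12 I{\left(166,J{\left(15,11 \right)} \right)} = - 12 i \sqrt{2} \left(159 + 166\right) = - 12 i \sqrt{2} \cdot 325 = - 12 \cdot 325 i \sqrt{2} = - 3900 i \sqrt{2}$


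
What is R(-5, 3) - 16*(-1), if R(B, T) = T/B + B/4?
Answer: 283/20 ≈ 14.150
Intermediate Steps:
R(B, T) = B/4 + T/B (R(B, T) = T/B + B*(¼) = T/B + B/4 = B/4 + T/B)
R(-5, 3) - 16*(-1) = ((¼)*(-5) + 3/(-5)) - 16*(-1) = (-5/4 + 3*(-⅕)) + 16 = (-5/4 - ⅗) + 16 = -37/20 + 16 = 283/20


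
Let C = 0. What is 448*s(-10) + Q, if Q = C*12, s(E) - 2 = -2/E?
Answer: 4928/5 ≈ 985.60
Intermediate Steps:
s(E) = 2 - 2/E
Q = 0 (Q = 0*12 = 0)
448*s(-10) + Q = 448*(2 - 2/(-10)) + 0 = 448*(2 - 2*(-⅒)) + 0 = 448*(2 + ⅕) + 0 = 448*(11/5) + 0 = 4928/5 + 0 = 4928/5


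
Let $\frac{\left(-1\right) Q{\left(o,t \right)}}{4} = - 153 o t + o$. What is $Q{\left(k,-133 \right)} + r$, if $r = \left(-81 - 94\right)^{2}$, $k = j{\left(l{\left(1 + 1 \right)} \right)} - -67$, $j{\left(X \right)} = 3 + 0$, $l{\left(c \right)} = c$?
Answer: $-5667375$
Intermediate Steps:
$j{\left(X \right)} = 3$
$k = 70$ ($k = 3 - -67 = 3 + 67 = 70$)
$Q{\left(o,t \right)} = - 4 o + 612 o t$ ($Q{\left(o,t \right)} = - 4 \left(- 153 o t + o\right) = - 4 \left(o - 153 o t\right) = - 4 o + 612 o t$)
$r = 30625$ ($r = \left(-175\right)^{2} = 30625$)
$Q{\left(k,-133 \right)} + r = 4 \cdot 70 \left(-1 + 153 \left(-133\right)\right) + 30625 = 4 \cdot 70 \left(-1 - 20349\right) + 30625 = 4 \cdot 70 \left(-20350\right) + 30625 = -5698000 + 30625 = -5667375$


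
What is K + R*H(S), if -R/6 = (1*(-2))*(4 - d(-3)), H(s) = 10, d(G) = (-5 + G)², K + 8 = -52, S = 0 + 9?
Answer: -7260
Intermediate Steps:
S = 9
K = -60 (K = -8 - 52 = -60)
R = -720 (R = -6*1*(-2)*(4 - (-5 - 3)²) = -(-12)*(4 - 1*(-8)²) = -(-12)*(4 - 1*64) = -(-12)*(4 - 64) = -(-12)*(-60) = -6*120 = -720)
K + R*H(S) = -60 - 720*10 = -60 - 7200 = -7260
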